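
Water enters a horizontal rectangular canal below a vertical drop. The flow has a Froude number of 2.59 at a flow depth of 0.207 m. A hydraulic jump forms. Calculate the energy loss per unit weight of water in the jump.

Fr₁ = 2.59 (given).
Conjugate-depth relation: y₂/y₁ = ½[√(1 + 8Fr₁²) − 1] = ½[√54.66 − 1] = 3.20.
y₂ = 3.20 × 0.207 = 0.662 m.
V₁ = Fr₁·√(g·y₁) = 2.59×√(9.81×0.207) = 3.69 m/s; q = V₁·y₁ = 0.764 m²/s. V₂ = q/y₂ = 0.764/0.662 = 1.15 m/s. E₁ = y₁ + V₁²/2g = 0.901 m; E₂ = y₂ + V₂²/2g = 0.730 m. ΔE = E₁ − E₂ = 0.172 m.

ΔE = 0.172 m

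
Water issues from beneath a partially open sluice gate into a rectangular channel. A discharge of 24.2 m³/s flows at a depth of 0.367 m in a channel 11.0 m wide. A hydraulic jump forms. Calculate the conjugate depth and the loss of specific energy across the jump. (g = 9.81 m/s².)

y₂ = 1.47 m; ΔE = 0.617 m

q = Q/b = 24.2/11.0 = 2.20 m²/s; V₁ = q/y₁ = 5.99 m/s. Fr₁ = V₁/√(g·y₁) = 3.16.
Sequent-depth ratio: y₂/y₁ = ½[√(1 + 8Fr₁²) − 1] = ½[√80.85 − 1] = 4.00.
y₂ = 4.00 × 0.367 = 1.47 m.
V₂ = q/y₂ = 2.20/1.47 = 1.50 m/s. E₁ = y₁ + V₁²/2g = 2.20 m; E₂ = y₂ + V₂²/2g = 1.58 m. ΔE = E₁ − E₂ = 0.617 m.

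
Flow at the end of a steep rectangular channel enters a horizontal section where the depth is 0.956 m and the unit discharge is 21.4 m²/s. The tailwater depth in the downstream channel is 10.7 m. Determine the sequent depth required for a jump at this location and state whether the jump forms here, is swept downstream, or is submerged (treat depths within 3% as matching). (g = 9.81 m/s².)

V₁ = q/y₁ = 21.4/0.956 = 22.4 m/s. Fr₁ = V₁/√(g·y₁) = 22.4/√(9.81×0.956) = 7.31.
Sequent-depth ratio: y₂/y₁ = ½[√(1 + 8Fr₁²) − 1] = ½[√428.4 − 1] = 9.85.
y₂ = 9.85 × 0.956 = 9.42 m.
Tailwater y_tw = 10.7 m: y_tw > y₂, so the jump is submerged.

y₂ = 9.42 m; the jump is submerged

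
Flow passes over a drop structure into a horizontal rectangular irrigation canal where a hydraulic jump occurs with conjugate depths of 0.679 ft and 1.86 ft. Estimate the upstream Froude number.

For a rectangular channel the momentum equation gives q² = ½·g·y₁·y₂·(y₁ + y₂) = ½×32.2×0.679×1.86×2.54 = 51.6.
q = √51.6 = 7.19 ft²/s.
V₁ = q/y₁ = 10.6 ft/s; Fr₁ = V₁/√(g·y₁) = 2.26.

Fr₁ = 2.26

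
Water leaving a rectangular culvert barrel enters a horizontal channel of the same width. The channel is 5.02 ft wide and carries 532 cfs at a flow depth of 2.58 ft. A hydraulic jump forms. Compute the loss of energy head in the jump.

ΔE = 12.8 ft

q = Q/b = 532/5.02 = 106 ft²/s; V₁ = q/y₁ = 41.1 ft/s. Fr₁ = V₁/√(g·y₁) = 4.51.
Sequent-depth ratio: y₂/y₁ = ½[√(1 + 8Fr₁²) − 1] = ½[√163.5 − 1] = 5.89.
y₂ = 5.89 × 2.58 = 15.2 ft.
V₂ = q/y₂ = 106/15.2 = 6.97 ft/s. E₁ = y₁ + V₁²/2g = 28.8 ft; E₂ = y₂ + V₂²/2g = 16.0 ft. ΔE = E₁ − E₂ = 12.8 ft.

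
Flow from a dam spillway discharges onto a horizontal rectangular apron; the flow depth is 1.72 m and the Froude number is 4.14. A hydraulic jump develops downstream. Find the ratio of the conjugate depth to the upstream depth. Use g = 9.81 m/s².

Fr₁ = 4.14 (given).
From the momentum equation for a rectangular channel, y₂/y₁ = ½[√(1 + 8Fr₁²) − 1] = ½[√138.1 − 1] = 5.38.

y₂/y₁ = 5.38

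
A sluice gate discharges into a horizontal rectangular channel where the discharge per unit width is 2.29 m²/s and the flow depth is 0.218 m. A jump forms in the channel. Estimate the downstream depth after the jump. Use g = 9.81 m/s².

V₁ = q/y₁ = 2.29/0.218 = 10.5 m/s. Fr₁ = V₁/√(g·y₁) = 10.5/√(9.81×0.218) = 7.18.
From the momentum equation for a rectangular channel, y₂/y₁ = ½[√(1 + 8Fr₁²) − 1] = ½[√413.8 − 1] = 9.67.
y₂ = 9.67 × 0.218 = 2.11 m.

y₂ = 2.11 m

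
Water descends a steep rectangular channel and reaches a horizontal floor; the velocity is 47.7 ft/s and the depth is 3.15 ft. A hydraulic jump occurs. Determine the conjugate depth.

y₂ = 19.6 ft

Fr₁ = V₁/√(g·y₁) = 47.7/√(32.2×3.15) = 4.74.
By Bélanger, y₂/y₁ = ½[√(1 + 8Fr₁²) − 1] = ½[√180.5 − 1] = 6.22.
y₂ = 6.22 × 3.15 = 19.6 ft.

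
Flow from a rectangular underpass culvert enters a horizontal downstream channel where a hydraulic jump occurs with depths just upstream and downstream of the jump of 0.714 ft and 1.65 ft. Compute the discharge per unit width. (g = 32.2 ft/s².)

For a rectangular channel the momentum equation gives q² = ½·g·y₁·y₂·(y₁ + y₂) = ½×32.2×0.714×1.65×2.36 = 44.8.
q = √44.8 = 6.70 ft²/s.

q = 6.70 ft²/s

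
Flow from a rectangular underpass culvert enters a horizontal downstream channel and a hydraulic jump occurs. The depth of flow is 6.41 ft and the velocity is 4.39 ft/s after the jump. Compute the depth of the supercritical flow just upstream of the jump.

y₁ = 1.03 ft

Fr₂ = V₂/√(g·y₂) = 4.39/√(32.2×6.41) = 0.306.
Applying the sequent-depth relation in reverse, y₁/y₂ = ½[√(1 + 8Fr₂²) − 1] = ½[√1.747 − 1] = 0.161.
y₁ = 0.161 × 6.41 = 1.03 ft.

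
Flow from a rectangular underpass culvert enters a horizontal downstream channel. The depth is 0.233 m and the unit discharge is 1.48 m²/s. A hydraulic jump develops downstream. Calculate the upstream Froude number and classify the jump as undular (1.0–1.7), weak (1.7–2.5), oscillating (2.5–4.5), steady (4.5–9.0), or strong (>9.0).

Fr₁ = 4.20; oscillating jump

V₁ = q/y₁ = 1.48/0.233 = 6.35 m/s. Fr₁ = V₁/√(g·y₁) = 6.35/√(9.81×0.233) = 4.20.
Fr₁ = 4.20 lies in the oscillating range.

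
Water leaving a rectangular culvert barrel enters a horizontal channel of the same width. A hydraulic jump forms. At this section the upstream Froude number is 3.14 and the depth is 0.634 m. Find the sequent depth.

Fr₁ = 3.14 (given).
Bélanger equation: y₂/y₁ = ½[√(1 + 8Fr₁²) − 1] = ½[√79.88 − 1] = 3.97.
y₂ = 3.97 × 0.634 = 2.52 m.

y₂ = 2.52 m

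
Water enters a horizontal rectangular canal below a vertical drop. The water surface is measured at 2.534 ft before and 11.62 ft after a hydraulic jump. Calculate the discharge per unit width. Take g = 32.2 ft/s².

For a rectangular channel the momentum equation gives q² = ½·g·y₁·y₂·(y₁ + y₂) = ½×32.2×2.534×11.62×14.15 = 6710.
q = √6710 = 81.91 ft²/s.

q = 81.91 ft²/s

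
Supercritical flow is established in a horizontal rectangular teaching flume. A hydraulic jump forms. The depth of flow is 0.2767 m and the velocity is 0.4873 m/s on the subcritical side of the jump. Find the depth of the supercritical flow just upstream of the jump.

Fr₂ = V₂/√(g·y₂) = 0.4873/√(9.81×0.2767) = 0.2958.
The Bélanger relation is symmetric: y₁/y₂ = ½[√(1 + 8Fr₂²) − 1] = ½[√1.6998 − 1] = 0.1519.
y₁ = 0.1519 × 0.2767 = 0.04203 m.

y₁ = 0.04203 m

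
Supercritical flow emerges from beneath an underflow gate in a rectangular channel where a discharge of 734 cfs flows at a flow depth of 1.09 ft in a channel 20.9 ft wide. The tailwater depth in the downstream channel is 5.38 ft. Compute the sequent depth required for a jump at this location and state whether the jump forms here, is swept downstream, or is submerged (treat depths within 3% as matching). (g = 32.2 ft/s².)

q = Q/b = 734/20.9 = 35.1 ft²/s; V₁ = q/y₁ = 32.2 ft/s. Fr₁ = V₁/√(g·y₁) = 5.44.
Bélanger equation: y₂/y₁ = ½[√(1 + 8Fr₁²) − 1] = ½[√237.6 − 1] = 7.21.
y₂ = 7.21 × 1.09 = 7.86 ft.
Tailwater y_tw = 5.38 ft: y_tw < y₂, so the jump is swept downstream.

y₂ = 7.86 ft; the jump is swept downstream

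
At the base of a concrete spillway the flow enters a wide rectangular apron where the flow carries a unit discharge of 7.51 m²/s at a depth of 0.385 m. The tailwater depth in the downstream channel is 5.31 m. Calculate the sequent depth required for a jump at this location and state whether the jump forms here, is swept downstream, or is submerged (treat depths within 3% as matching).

V₁ = q/y₁ = 7.51/0.385 = 19.5 m/s. Fr₁ = V₁/√(g·y₁) = 19.5/√(9.81×0.385) = 10.0.
Sequent-depth ratio: y₂/y₁ = ½[√(1 + 8Fr₁²) − 1] = ½[√807.0 − 1] = 13.7.
y₂ = 13.7 × 0.385 = 5.28 m.
Tailwater y_tw = 5.31 m: y_tw ≈ y₂, so the jump forms here.

y₂ = 5.28 m; the jump forms here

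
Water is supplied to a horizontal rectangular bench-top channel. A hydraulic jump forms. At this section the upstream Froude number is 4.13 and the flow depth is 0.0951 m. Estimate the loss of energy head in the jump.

ΔE = 0.368 m

Fr₁ = 4.13 (given).
Bélanger equation: y₂/y₁ = ½[√(1 + 8Fr₁²) − 1] = ½[√137.5 − 1] = 5.36.
y₂ = 5.36 × 0.0951 = 0.510 m.
Head loss: ΔE = (y₂ − y₁)³/(4y₁y₂) = (0.510 − 0.0951)³/(4×0.0951×0.510) = 0.0714/0.194 = 0.368 m.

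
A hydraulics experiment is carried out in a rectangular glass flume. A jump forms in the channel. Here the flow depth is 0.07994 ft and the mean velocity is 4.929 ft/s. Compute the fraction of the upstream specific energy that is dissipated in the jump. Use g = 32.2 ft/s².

ΔE/E₁ = 0.268 (26.8%)

Fr₁ = V₁/√(g·y₁) = 4.929/√(32.2×0.07994) = 3.072.
Bélanger equation: y₂/y₁ = ½[√(1 + 8Fr₁²) − 1] = ½[√76.507 − 1] = 3.873.
y₂ = 3.873 × 0.07994 = 0.3096 ft.
E₁ = y₁ + V₁²/2g = 0.4572 ft. ΔE = (y₂ − y₁)³/(4y₁y₂) = 0.1224 ft. ΔE/E₁ = 0.1224/0.4572 = 0.268.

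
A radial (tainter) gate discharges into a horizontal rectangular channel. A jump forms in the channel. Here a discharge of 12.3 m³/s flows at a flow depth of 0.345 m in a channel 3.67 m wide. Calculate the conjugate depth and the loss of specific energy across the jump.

y₂ = 2.41 m; ΔE = 2.65 m

q = Q/b = 12.3/3.67 = 3.35 m²/s; V₁ = q/y₁ = 9.71 m/s. Fr₁ = V₁/√(g·y₁) = 5.28.
Bélanger equation: y₂/y₁ = ½[√(1 + 8Fr₁²) − 1] = ½[√224.1 − 1] = 6.98.
y₂ = 6.98 × 0.345 = 2.41 m.
Head loss: ΔE = (y₂ − y₁)³/(4y₁y₂) = (2.41 − 0.345)³/(4×0.345×2.41) = 8.80/3.33 = 2.65 m.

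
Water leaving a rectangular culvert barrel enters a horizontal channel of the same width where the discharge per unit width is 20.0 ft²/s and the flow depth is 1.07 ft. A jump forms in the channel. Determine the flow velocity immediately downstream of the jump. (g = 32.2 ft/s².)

V₁ = q/y₁ = 20.0/1.07 = 18.7 ft/s. Fr₁ = V₁/√(g·y₁) = 18.7/√(32.2×1.07) = 3.18.
From the momentum equation for a rectangular channel, y₂/y₁ = ½[√(1 + 8Fr₁²) − 1] = ½[√82.12 − 1] = 4.03.
y₂ = 4.03 × 1.07 = 4.31 ft.
V₂ = q/y₂ = 20.0/4.31 = 4.64 ft/s.

V₂ = 4.64 ft/s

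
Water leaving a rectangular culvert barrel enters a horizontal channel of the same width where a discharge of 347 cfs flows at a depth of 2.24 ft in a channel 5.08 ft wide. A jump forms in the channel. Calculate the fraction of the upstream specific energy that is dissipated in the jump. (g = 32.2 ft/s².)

ΔE/E₁ = 0.341 (34.1%)

q = Q/b = 347/5.08 = 68.3 ft²/s; V₁ = q/y₁ = 30.5 ft/s. Fr₁ = V₁/√(g·y₁) = 3.59.
Bélanger equation: y₂/y₁ = ½[√(1 + 8Fr₁²) − 1] = ½[√104.1 − 1] = 4.60.
y₂ = 4.60 × 2.24 = 10.3 ft.
E₁ = y₁ + V₁²/2g = 16.7 ft. ΔE = (y₂ − y₁)³/(4y₁y₂) = 5.69 ft. ΔE/E₁ = 5.69/16.7 = 0.341.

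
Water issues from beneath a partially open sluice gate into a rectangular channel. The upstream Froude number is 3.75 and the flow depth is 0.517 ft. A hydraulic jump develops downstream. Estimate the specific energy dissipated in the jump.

ΔE = 1.50 ft

Fr₁ = 3.75 (given).
Sequent-depth ratio: y₂/y₁ = ½[√(1 + 8Fr₁²) − 1] = ½[√113.5 − 1] = 4.83.
y₂ = 4.83 × 0.517 = 2.50 ft.
V₁ = Fr₁·√(g·y₁) = 3.75×√(32.2×0.517) = 15.3 ft/s; q = V₁·y₁ = 7.91 ft²/s. V₂ = q/y₂ = 7.91/2.50 = 3.17 ft/s. E₁ = y₁ + V₁²/2g = 4.15 ft; E₂ = y₂ + V₂²/2g = 2.65 ft. ΔE = E₁ − E₂ = 1.50 ft.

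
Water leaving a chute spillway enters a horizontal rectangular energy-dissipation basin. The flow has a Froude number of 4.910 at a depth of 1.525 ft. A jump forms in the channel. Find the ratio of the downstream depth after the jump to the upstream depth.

y₂/y₁ = 6.462

Fr₁ = 4.910 (given).
Conjugate-depth relation: y₂/y₁ = ½[√(1 + 8Fr₁²) − 1] = ½[√193.86 − 1] = 6.462.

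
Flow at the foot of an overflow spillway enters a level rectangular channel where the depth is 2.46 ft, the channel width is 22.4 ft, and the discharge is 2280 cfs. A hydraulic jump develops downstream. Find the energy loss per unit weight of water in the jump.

ΔE = 13.3 ft

q = Q/b = 2280/22.4 = 102 ft²/s; V₁ = q/y₁ = 41.4 ft/s. Fr₁ = V₁/√(g·y₁) = 4.65.
From the momentum equation for a rectangular channel, y₂/y₁ = ½[√(1 + 8Fr₁²) − 1] = ½[√173.9 − 1] = 6.09.
y₂ = 6.09 × 2.46 = 15.0 ft.
Head loss: ΔE = (y₂ − y₁)³/(4y₁y₂) = (15.0 − 2.46)³/(4×2.46×15.0) = 1967/148 = 13.3 ft.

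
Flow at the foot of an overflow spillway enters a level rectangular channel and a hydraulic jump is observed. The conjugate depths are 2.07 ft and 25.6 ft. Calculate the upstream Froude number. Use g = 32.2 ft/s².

For a rectangular channel the momentum equation gives q² = ½·g·y₁·y₂·(y₁ + y₂) = ½×32.2×2.07×25.6×27.7 = 23607.
q = √23607 = 154 ft²/s.
V₁ = q/y₁ = 74.2 ft/s; Fr₁ = V₁/√(g·y₁) = 9.09.

Fr₁ = 9.09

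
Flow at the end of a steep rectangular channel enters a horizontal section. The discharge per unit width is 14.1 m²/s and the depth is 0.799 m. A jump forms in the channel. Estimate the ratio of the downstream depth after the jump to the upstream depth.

y₂/y₁ = 8.43

V₁ = q/y₁ = 14.1/0.799 = 17.6 m/s. Fr₁ = V₁/√(g·y₁) = 17.6/√(9.81×0.799) = 6.30.
Bélanger equation: y₂/y₁ = ½[√(1 + 8Fr₁²) − 1] = ½[√318.8 − 1] = 8.43.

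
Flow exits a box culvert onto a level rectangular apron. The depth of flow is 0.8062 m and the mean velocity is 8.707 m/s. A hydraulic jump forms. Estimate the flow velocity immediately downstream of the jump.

V₂ = 2.229 m/s

Fr₁ = V₁/√(g·y₁) = 8.707/√(9.81×0.8062) = 3.096.
Conjugate-depth relation: y₂/y₁ = ½[√(1 + 8Fr₁²) − 1] = ½[√77.686 − 1] = 3.907.
y₂ = 3.907 × 0.8062 = 3.150 m.
q = V₁·y₁ = 8.707 × 0.8062 = 7.020 m²/s.
V₂ = q/y₂ = 7.020/3.150 = 2.229 m/s.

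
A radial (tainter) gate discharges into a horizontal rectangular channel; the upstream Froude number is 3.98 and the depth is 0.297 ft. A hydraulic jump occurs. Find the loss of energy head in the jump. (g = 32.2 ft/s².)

ΔE = 1.03 ft

Fr₁ = 3.98 (given).
Conjugate-depth relation: y₂/y₁ = ½[√(1 + 8Fr₁²) − 1] = ½[√127.7 − 1] = 5.15.
y₂ = 5.15 × 0.297 = 1.53 ft.
Head loss: ΔE = (y₂ − y₁)³/(4y₁y₂) = (1.53 − 0.297)³/(4×0.297×1.53) = 1.87/1.82 = 1.03 ft.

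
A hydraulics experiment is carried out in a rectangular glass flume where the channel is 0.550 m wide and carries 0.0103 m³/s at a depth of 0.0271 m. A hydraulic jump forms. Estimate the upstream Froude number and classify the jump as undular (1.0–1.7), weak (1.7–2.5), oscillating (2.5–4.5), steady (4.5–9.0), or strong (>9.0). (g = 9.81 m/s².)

Fr₁ = 1.34; undular jump

q = Q/b = 0.0103/0.550 = 0.0187 m²/s; V₁ = q/y₁ = 0.691 m/s. Fr₁ = V₁/√(g·y₁) = 1.34.
Fr₁ = 1.34 lies in the undular range.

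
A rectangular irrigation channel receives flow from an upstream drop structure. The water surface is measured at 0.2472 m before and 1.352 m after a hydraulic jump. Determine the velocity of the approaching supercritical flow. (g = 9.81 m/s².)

V₁ = 6.550 m/s

For a rectangular channel the momentum equation gives q² = ½·g·y₁·y₂·(y₁ + y₂) = ½×9.81×0.2472×1.352×1.599 = 2.622.
q = √2.622 = 1.619 m²/s.
V₁ = q/y₁ = 1.619/0.2472 = 6.550 m/s.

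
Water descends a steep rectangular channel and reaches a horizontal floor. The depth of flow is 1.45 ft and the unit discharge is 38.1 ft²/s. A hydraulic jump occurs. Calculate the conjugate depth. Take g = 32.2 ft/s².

V₁ = q/y₁ = 38.1/1.45 = 26.3 ft/s. Fr₁ = V₁/√(g·y₁) = 26.3/√(32.2×1.45) = 3.85.
By Bélanger, y₂/y₁ = ½[√(1 + 8Fr₁²) − 1] = ½[√119.3 − 1] = 4.96.
y₂ = 4.96 × 1.45 = 7.19 ft.

y₂ = 7.19 ft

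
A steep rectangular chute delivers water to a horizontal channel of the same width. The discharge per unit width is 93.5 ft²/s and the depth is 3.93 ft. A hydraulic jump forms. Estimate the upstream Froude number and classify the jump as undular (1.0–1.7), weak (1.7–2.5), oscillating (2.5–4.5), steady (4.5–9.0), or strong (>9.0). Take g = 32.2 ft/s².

Fr₁ = 2.11; weak jump

V₁ = q/y₁ = 93.5/3.93 = 23.8 ft/s. Fr₁ = V₁/√(g·y₁) = 23.8/√(32.2×3.93) = 2.11.
Fr₁ = 2.11 lies in the weak range.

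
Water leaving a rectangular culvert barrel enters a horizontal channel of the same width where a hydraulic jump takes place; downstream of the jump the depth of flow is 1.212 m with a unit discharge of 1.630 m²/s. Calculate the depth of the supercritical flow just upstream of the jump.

V₂ = q/y₂ = 1.630/1.212 = 1.345 m/s; Fr₂ = V₂/√(g·y₂) = 0.3900.
The Bélanger relation is symmetric: y₁/y₂ = ½[√(1 + 8Fr₂²) − 1] = ½[√2.2170 − 1] = 0.2445.
y₁ = 0.2445 × 1.212 = 0.2963 m.

y₁ = 0.2963 m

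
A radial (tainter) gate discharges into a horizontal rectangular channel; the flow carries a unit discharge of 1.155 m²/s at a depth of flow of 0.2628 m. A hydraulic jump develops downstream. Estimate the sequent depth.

V₁ = q/y₁ = 1.155/0.2628 = 4.395 m/s. Fr₁ = V₁/√(g·y₁) = 4.395/√(9.81×0.2628) = 2.737.
Conjugate-depth relation: y₂/y₁ = ½[√(1 + 8Fr₁²) − 1] = ½[√60.939 − 1] = 3.403.
y₂ = 3.403 × 0.2628 = 0.8944 m.

y₂ = 0.8944 m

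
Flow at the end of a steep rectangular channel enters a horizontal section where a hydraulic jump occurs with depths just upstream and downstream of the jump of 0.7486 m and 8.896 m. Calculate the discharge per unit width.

q = 17.75 m²/s

For a rectangular channel the momentum equation gives q² = ½·g·y₁·y₂·(y₁ + y₂) = ½×9.81×0.7486×8.896×9.645 = 315.0.
q = √315.0 = 17.75 m²/s.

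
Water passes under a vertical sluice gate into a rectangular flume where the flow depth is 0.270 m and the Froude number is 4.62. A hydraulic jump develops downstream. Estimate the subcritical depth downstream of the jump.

Fr₁ = 4.62 (given).
By Bélanger, y₂/y₁ = ½[√(1 + 8Fr₁²) − 1] = ½[√171.8 − 1] = 6.05.
y₂ = 6.05 × 0.270 = 1.63 m.

y₂ = 1.63 m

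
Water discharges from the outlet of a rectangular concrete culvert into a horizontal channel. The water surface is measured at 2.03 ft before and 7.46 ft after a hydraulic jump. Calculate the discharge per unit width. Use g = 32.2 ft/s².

q = 48.1 ft²/s

For a rectangular channel the momentum equation gives q² = ½·g·y₁·y₂·(y₁ + y₂) = ½×32.2×2.03×7.46×9.49 = 2314.
q = √2314 = 48.1 ft²/s.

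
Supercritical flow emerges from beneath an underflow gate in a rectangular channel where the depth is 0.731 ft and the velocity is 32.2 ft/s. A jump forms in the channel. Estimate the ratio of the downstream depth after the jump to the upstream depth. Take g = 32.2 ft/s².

Fr₁ = V₁/√(g·y₁) = 32.2/√(32.2×0.731) = 6.64.
From the momentum equation for a rectangular channel, y₂/y₁ = ½[√(1 + 8Fr₁²) − 1] = ½[√353.4 − 1] = 8.90.

y₂/y₁ = 8.90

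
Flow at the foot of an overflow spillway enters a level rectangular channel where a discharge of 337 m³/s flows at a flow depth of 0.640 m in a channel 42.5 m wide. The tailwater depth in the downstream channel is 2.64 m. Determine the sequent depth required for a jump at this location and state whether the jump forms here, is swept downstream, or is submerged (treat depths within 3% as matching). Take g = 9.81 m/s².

q = Q/b = 337/42.5 = 7.93 m²/s; V₁ = q/y₁ = 12.4 m/s. Fr₁ = V₁/√(g·y₁) = 4.94.
By Bélanger, y₂/y₁ = ½[√(1 + 8Fr₁²) − 1] = ½[√196.6 − 1] = 6.51.
y₂ = 6.51 × 0.640 = 4.17 m.
Tailwater y_tw = 2.64 m: y_tw < y₂, so the jump is swept downstream.

y₂ = 4.17 m; the jump is swept downstream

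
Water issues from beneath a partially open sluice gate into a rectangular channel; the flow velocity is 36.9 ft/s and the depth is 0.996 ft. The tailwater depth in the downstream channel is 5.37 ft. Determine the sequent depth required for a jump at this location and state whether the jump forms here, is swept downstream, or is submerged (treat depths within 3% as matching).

y₂ = 8.69 ft; the jump is swept downstream

Fr₁ = V₁/√(g·y₁) = 36.9/√(32.2×0.996) = 6.52.
Sequent-depth ratio: y₂/y₁ = ½[√(1 + 8Fr₁²) − 1] = ½[√340.6 − 1] = 8.73.
y₂ = 8.73 × 0.996 = 8.69 ft.
Tailwater y_tw = 5.37 ft: y_tw < y₂, so the jump is swept downstream.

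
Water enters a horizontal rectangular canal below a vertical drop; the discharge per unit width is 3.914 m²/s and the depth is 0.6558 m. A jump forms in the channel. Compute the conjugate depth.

V₁ = q/y₁ = 3.914/0.6558 = 5.968 m/s. Fr₁ = V₁/√(g·y₁) = 5.968/√(9.81×0.6558) = 2.353.
Sequent-depth ratio: y₂/y₁ = ½[√(1 + 8Fr₁²) − 1] = ½[√45.294 − 1] = 2.865.
y₂ = 2.865 × 0.6558 = 1.879 m.

y₂ = 1.879 m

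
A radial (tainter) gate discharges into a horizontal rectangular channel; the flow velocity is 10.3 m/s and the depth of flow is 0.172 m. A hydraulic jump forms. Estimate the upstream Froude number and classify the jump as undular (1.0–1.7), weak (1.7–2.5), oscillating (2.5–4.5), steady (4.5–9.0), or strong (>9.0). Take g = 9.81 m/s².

Fr₁ = 7.93; steady jump

Fr₁ = V₁/√(g·y₁) = 10.3/√(9.81×0.172) = 7.93.
Fr₁ = 7.93 lies in the steady range.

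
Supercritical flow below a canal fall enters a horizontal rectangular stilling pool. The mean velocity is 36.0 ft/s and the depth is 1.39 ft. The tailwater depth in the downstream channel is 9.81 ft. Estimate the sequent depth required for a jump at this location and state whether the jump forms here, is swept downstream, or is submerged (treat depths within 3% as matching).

Fr₁ = V₁/√(g·y₁) = 36.0/√(32.2×1.39) = 5.38.
Conjugate-depth relation: y₂/y₁ = ½[√(1 + 8Fr₁²) − 1] = ½[√232.6 − 1] = 7.13.
y₂ = 7.13 × 1.39 = 9.91 ft.
Tailwater y_tw = 9.81 ft: y_tw ≈ y₂, so the jump forms here.

y₂ = 9.91 ft; the jump forms here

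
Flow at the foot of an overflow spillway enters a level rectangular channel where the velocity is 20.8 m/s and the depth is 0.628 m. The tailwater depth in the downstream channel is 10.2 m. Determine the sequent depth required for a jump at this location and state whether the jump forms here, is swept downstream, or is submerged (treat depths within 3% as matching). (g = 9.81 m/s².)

Fr₁ = V₁/√(g·y₁) = 20.8/√(9.81×0.628) = 8.38.
By Bélanger, y₂/y₁ = ½[√(1 + 8Fr₁²) − 1] = ½[√562.8 − 1] = 11.4.
y₂ = 11.4 × 0.628 = 7.14 m.
Tailwater y_tw = 10.2 m: y_tw > y₂, so the jump is submerged.

y₂ = 7.14 m; the jump is submerged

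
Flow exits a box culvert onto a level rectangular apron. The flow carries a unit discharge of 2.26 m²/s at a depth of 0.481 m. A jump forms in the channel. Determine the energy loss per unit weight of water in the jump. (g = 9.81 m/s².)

ΔE = 0.189 m

V₁ = q/y₁ = 2.26/0.481 = 4.70 m/s. Fr₁ = V₁/√(g·y₁) = 4.70/√(9.81×0.481) = 2.16.
From the momentum equation for a rectangular channel, y₂/y₁ = ½[√(1 + 8Fr₁²) − 1] = ½[√38.43 − 1] = 2.60.
y₂ = 2.60 × 0.481 = 1.25 m.
Head loss: ΔE = (y₂ − y₁)³/(4y₁y₂) = (1.25 − 0.481)³/(4×0.481×1.25) = 0.455/2.41 = 0.189 m.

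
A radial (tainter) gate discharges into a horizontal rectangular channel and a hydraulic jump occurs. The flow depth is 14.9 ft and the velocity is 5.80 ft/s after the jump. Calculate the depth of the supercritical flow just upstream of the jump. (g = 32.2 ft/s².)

y₁ = 1.86 ft

Fr₂ = V₂/√(g·y₂) = 5.80/√(32.2×14.9) = 0.265.
Applying the sequent-depth relation in reverse, y₁/y₂ = ½[√(1 + 8Fr₂²) − 1] = ½[√1.561 − 1] = 0.125.
y₁ = 0.125 × 14.9 = 1.86 ft.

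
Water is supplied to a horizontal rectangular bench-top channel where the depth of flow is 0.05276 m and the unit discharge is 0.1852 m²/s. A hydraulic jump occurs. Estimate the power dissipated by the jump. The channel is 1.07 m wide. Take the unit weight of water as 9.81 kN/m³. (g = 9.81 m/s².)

V₁ = q/y₁ = 0.1852/0.05276 = 3.510 m/s. Fr₁ = V₁/√(g·y₁) = 3.510/√(9.81×0.05276) = 4.879.
Sequent-depth ratio: y₂/y₁ = ½[√(1 + 8Fr₁²) − 1] = ½[√191.45 − 1] = 6.418.
y₂ = 6.418 × 0.05276 = 0.3386 m.
V₂ = q/y₂ = 0.1852/0.3386 = 0.5469 m/s. E₁ = y₁ + V₁²/2g = 0.6808 m; E₂ = y₂ + V₂²/2g = 0.3539 m. ΔE = E₁ − E₂ = 0.3269 m.
Q = q·b = 0.1852 × 1.07 = 0.1982 m³/s. P = γ·Q·ΔE = 9.81 × 0.1982 × 0.3269 = 0.6355 kW.

P = 0.6355 kW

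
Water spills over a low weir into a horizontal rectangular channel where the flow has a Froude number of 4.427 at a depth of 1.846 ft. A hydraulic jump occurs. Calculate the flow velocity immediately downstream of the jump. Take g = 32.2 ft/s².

V₂ = 5.904 ft/s

Fr₁ = 4.427 (given).
From the momentum equation for a rectangular channel, y₂/y₁ = ½[√(1 + 8Fr₁²) − 1] = ½[√157.79 − 1] = 5.781.
y₂ = 5.781 × 1.846 = 10.67 ft.
V₁ = Fr₁·√(g·y₁) = 4.427×√(32.2×1.846) = 34.13 ft/s; q = V₁·y₁ = 63.01 ft²/s.
V₂ = q/y₂ = 63.01/10.67 = 5.904 ft/s.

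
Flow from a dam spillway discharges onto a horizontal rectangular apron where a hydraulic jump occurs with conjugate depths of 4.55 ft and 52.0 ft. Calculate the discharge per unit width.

q = 464 ft²/s

For a rectangular channel the momentum equation gives q² = ½·g·y₁·y₂·(y₁ + y₂) = ½×32.2×4.55×52.0×56.5 = 215414.
q = √215414 = 464 ft²/s.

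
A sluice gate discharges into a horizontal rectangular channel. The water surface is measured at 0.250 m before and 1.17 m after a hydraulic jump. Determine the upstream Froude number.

Fr₁ = 3.65

For a rectangular channel the momentum equation gives q² = ½·g·y₁·y₂·(y₁ + y₂) = ½×9.81×0.250×1.17×1.42 = 2.04.
q = √2.04 = 1.43 m²/s.
V₁ = q/y₁ = 5.71 m/s; Fr₁ = V₁/√(g·y₁) = 3.65.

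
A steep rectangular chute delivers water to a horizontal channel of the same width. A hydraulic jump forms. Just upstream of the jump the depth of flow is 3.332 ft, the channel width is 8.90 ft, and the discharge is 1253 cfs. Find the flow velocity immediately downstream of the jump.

V₂ = 7.987 ft/s

q = Q/b = 1253/8.90 = 140.8 ft²/s; V₁ = q/y₁ = 42.25 ft/s. Fr₁ = V₁/√(g·y₁) = 4.079.
Sequent-depth ratio: y₂/y₁ = ½[√(1 + 8Fr₁²) − 1] = ½[√134.12 − 1] = 5.290.
y₂ = 5.290 × 3.332 = 17.63 ft.
V₂ = q/y₂ = 140.8/17.63 = 7.987 ft/s.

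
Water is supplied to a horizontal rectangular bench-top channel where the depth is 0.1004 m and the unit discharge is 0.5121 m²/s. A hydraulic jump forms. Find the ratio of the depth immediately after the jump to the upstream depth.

y₂/y₁ = 6.786

V₁ = q/y₁ = 0.5121/0.1004 = 5.101 m/s. Fr₁ = V₁/√(g·y₁) = 5.101/√(9.81×0.1004) = 5.139.
Conjugate-depth relation: y₂/y₁ = ½[√(1 + 8Fr₁²) − 1] = ½[√212.31 − 1] = 6.786.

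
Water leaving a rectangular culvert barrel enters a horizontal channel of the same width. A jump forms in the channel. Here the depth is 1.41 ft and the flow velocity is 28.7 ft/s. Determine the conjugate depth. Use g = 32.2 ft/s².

y₂ = 7.82 ft

Fr₁ = V₁/√(g·y₁) = 28.7/√(32.2×1.41) = 4.26.
Bélanger equation: y₂/y₁ = ½[√(1 + 8Fr₁²) − 1] = ½[√146.1 − 1] = 5.54.
y₂ = 5.54 × 1.41 = 7.82 ft.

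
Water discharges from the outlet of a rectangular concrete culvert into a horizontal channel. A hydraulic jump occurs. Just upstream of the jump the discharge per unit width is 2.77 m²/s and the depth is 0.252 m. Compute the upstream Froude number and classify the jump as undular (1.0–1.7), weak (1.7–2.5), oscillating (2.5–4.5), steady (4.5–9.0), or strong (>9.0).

V₁ = q/y₁ = 2.77/0.252 = 11.0 m/s. Fr₁ = V₁/√(g·y₁) = 11.0/√(9.81×0.252) = 6.99.
Fr₁ = 6.99 lies in the steady range.

Fr₁ = 6.99; steady jump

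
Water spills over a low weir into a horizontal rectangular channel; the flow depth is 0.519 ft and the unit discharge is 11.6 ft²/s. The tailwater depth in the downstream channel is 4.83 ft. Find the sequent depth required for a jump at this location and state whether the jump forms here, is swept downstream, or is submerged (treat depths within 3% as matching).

y₂ = 3.76 ft; the jump is submerged

V₁ = q/y₁ = 11.6/0.519 = 22.4 ft/s. Fr₁ = V₁/√(g·y₁) = 22.4/√(32.2×0.519) = 5.47.
By Bélanger, y₂/y₁ = ½[√(1 + 8Fr₁²) − 1] = ½[√240.1 − 1] = 7.25.
y₂ = 7.25 × 0.519 = 3.76 ft.
Tailwater y_tw = 4.83 ft: y_tw > y₂, so the jump is submerged.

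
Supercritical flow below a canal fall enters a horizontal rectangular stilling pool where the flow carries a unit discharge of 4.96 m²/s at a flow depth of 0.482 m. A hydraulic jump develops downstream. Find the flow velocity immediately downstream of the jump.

V₁ = q/y₁ = 4.96/0.482 = 10.3 m/s. Fr₁ = V₁/√(g·y₁) = 10.3/√(9.81×0.482) = 4.73.
Conjugate-depth relation: y₂/y₁ = ½[√(1 + 8Fr₁²) − 1] = ½[√180.2 − 1] = 6.21.
y₂ = 6.21 × 0.482 = 2.99 m.
V₂ = q/y₂ = 4.96/2.99 = 1.66 m/s.

V₂ = 1.66 m/s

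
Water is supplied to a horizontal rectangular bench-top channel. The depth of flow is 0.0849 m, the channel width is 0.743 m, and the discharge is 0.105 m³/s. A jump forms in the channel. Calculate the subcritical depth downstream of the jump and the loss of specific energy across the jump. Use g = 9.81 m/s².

y₂ = 0.181 m; ΔE = 0.0143 m

q = Q/b = 0.105/0.743 = 0.141 m²/s; V₁ = q/y₁ = 1.66 m/s. Fr₁ = V₁/√(g·y₁) = 1.82.
From the momentum equation for a rectangular channel, y₂/y₁ = ½[√(1 + 8Fr₁²) − 1] = ½[√27.61 − 1] = 2.13.
y₂ = 2.13 × 0.0849 = 0.181 m.
V₂ = q/y₂ = 0.141/0.181 = 0.782 m/s. E₁ = y₁ + V₁²/2g = 0.226 m; E₂ = y₂ + V₂²/2g = 0.212 m. ΔE = E₁ − E₂ = 0.0143 m.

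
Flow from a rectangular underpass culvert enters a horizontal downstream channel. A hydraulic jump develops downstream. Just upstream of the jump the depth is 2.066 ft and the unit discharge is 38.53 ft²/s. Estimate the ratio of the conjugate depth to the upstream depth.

V₁ = q/y₁ = 38.53/2.066 = 18.65 ft/s. Fr₁ = V₁/√(g·y₁) = 18.65/√(32.2×2.066) = 2.287.
Bélanger equation: y₂/y₁ = ½[√(1 + 8Fr₁²) − 1] = ½[√42.826 − 1] = 2.772.

y₂/y₁ = 2.772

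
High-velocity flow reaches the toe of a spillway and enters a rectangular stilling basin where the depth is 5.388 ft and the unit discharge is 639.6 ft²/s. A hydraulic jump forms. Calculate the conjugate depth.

y₂ = 66.03 ft

V₁ = q/y₁ = 639.6/5.388 = 118.7 ft/s. Fr₁ = V₁/√(g·y₁) = 118.7/√(32.2×5.388) = 9.012.
By Bélanger, y₂/y₁ = ½[√(1 + 8Fr₁²) − 1] = ½[√650.78 − 1] = 12.26.
y₂ = 12.26 × 5.388 = 66.03 ft.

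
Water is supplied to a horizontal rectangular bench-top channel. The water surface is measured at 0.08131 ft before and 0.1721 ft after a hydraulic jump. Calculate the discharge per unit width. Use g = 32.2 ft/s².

q = 0.2389 ft²/s

For a rectangular channel the momentum equation gives q² = ½·g·y₁·y₂·(y₁ + y₂) = ½×32.2×0.08131×0.1721×0.2534 = 0.05709.
q = √0.05709 = 0.2389 ft²/s.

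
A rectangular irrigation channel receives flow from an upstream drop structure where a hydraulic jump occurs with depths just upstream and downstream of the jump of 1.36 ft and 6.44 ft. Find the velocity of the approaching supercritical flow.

For a rectangular channel the momentum equation gives q² = ½·g·y₁·y₂·(y₁ + y₂) = ½×32.2×1.36×6.44×7.80 = 1100.
q = √1100 = 33.2 ft²/s.
V₁ = q/y₁ = 33.2/1.36 = 24.4 ft/s.

V₁ = 24.4 ft/s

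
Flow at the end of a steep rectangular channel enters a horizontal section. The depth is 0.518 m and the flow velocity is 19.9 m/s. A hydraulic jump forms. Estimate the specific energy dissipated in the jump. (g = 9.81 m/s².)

ΔE = 14.3 m

Fr₁ = V₁/√(g·y₁) = 19.9/√(9.81×0.518) = 8.83.
Bélanger equation: y₂/y₁ = ½[√(1 + 8Fr₁²) − 1] = ½[√624.4 − 1] = 12.0.
y₂ = 12.0 × 0.518 = 6.21 m.
Head loss: ΔE = (y₂ − y₁)³/(4y₁y₂) = (6.21 − 0.518)³/(4×0.518×6.21) = 185/12.9 = 14.3 m.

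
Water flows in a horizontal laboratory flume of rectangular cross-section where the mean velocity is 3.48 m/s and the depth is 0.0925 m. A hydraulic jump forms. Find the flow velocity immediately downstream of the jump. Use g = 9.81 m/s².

V₂ = 0.742 m/s

Fr₁ = V₁/√(g·y₁) = 3.48/√(9.81×0.0925) = 3.65.
Conjugate-depth relation: y₂/y₁ = ½[√(1 + 8Fr₁²) − 1] = ½[√107.8 − 1] = 4.69.
y₂ = 4.69 × 0.0925 = 0.434 m.
q = V₁·y₁ = 3.48 × 0.0925 = 0.322 m²/s.
V₂ = q/y₂ = 0.322/0.434 = 0.742 m/s.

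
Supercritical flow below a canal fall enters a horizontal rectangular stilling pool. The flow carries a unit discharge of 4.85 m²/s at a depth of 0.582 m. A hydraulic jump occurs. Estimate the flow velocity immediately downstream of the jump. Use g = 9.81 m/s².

V₁ = q/y₁ = 4.85/0.582 = 8.33 m/s. Fr₁ = V₁/√(g·y₁) = 8.33/√(9.81×0.582) = 3.49.
Sequent-depth ratio: y₂/y₁ = ½[√(1 + 8Fr₁²) − 1] = ½[√98.31 − 1] = 4.46.
y₂ = 4.46 × 0.582 = 2.59 m.
V₂ = q/y₂ = 4.85/2.59 = 1.87 m/s.

V₂ = 1.87 m/s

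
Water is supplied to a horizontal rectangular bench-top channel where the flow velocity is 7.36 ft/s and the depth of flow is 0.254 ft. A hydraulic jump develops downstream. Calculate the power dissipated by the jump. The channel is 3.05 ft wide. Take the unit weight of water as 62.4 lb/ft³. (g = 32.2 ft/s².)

P = 0.133 hp

Fr₁ = V₁/√(g·y₁) = 7.36/√(32.2×0.254) = 2.57.
From the momentum equation for a rectangular channel, y₂/y₁ = ½[√(1 + 8Fr₁²) − 1] = ½[√53.99 − 1] = 3.17.
y₂ = 3.17 × 0.254 = 0.806 ft.
q = V₁·y₁ = 7.36 × 0.254 = 1.87 ft²/s. V₂ = q/y₂ = 1.87/0.806 = 2.32 ft/s. E₁ = y₁ + V₁²/2g = 1.10 ft; E₂ = y₂ + V₂²/2g = 0.890 ft. ΔE = E₁ − E₂ = 0.206 ft.
Q = q·b = 1.87 × 3.05 = 5.70 cfs. P = γ·Q·ΔE/550 = 62.4 × 5.70 × 0.206 / 550 = 0.133 hp.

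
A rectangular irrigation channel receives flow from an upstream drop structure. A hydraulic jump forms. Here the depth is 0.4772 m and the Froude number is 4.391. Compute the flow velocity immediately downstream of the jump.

V₂ = 1.658 m/s

Fr₁ = 4.391 (given).
Conjugate-depth relation: y₂/y₁ = ½[√(1 + 8Fr₁²) − 1] = ½[√155.25 − 1] = 5.730.
y₂ = 5.730 × 0.4772 = 2.734 m.
V₁ = Fr₁·√(g·y₁) = 4.391×√(9.81×0.4772) = 9.501 m/s; q = V₁·y₁ = 4.534 m²/s.
V₂ = q/y₂ = 4.534/2.734 = 1.658 m/s.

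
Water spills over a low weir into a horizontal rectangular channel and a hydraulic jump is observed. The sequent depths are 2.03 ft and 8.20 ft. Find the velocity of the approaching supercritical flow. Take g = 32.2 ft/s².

V₁ = 25.8 ft/s

For a rectangular channel the momentum equation gives q² = ½·g·y₁·y₂·(y₁ + y₂) = ½×32.2×2.03×8.20×10.2 = 2742.
q = √2742 = 52.4 ft²/s.
V₁ = q/y₁ = 52.4/2.03 = 25.8 ft/s.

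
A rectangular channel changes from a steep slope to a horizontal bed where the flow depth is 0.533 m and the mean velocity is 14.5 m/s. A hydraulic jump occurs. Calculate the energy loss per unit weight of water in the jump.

Fr₁ = V₁/√(g·y₁) = 14.5/√(9.81×0.533) = 6.34.
By Bélanger, y₂/y₁ = ½[√(1 + 8Fr₁²) − 1] = ½[√322.7 − 1] = 8.48.
y₂ = 8.48 × 0.533 = 4.52 m.
q = V₁·y₁ = 14.5 × 0.533 = 7.73 m²/s. V₂ = q/y₂ = 7.73/4.52 = 1.71 m/s. E₁ = y₁ + V₁²/2g = 11.2 m; E₂ = y₂ + V₂²/2g = 4.67 m. ΔE = E₁ − E₂ = 6.58 m.

ΔE = 6.58 m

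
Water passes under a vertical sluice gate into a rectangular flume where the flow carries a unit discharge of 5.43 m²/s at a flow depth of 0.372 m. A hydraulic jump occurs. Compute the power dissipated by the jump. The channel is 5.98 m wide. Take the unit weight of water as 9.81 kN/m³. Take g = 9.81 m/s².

P = 2323 kW

V₁ = q/y₁ = 5.43/0.372 = 14.6 m/s. Fr₁ = V₁/√(g·y₁) = 14.6/√(9.81×0.372) = 7.64.
By Bélanger, y₂/y₁ = ½[√(1 + 8Fr₁²) − 1] = ½[√468.1 − 1] = 10.3.
y₂ = 10.3 × 0.372 = 3.84 m.
Head loss: ΔE = (y₂ − y₁)³/(4y₁y₂) = (3.84 − 0.372)³/(4×0.372×3.84) = 41.6/5.71 = 7.29 m.
Q = q·b = 5.43 × 5.98 = 32.5 m³/s. P = γ·Q·ΔE = 9.81 × 32.5 × 7.29 = 2323 kW.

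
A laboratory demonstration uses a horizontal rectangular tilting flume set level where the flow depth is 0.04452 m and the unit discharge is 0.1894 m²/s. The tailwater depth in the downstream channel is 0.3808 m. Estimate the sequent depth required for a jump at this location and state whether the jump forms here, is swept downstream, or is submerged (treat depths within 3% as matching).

y₂ = 0.3837 m; the jump forms here

V₁ = q/y₁ = 0.1894/0.04452 = 4.254 m/s. Fr₁ = V₁/√(g·y₁) = 4.254/√(9.81×0.04452) = 6.437.
Conjugate-depth relation: y₂/y₁ = ½[√(1 + 8Fr₁²) − 1] = ½[√332.52 − 1] = 8.618.
y₂ = 8.618 × 0.04452 = 0.3837 m.
Tailwater y_tw = 0.3808 m: y_tw ≈ y₂, so the jump forms here.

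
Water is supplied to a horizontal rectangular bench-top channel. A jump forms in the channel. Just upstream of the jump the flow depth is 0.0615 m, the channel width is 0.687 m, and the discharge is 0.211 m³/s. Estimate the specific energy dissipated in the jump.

ΔE = 0.786 m

q = Q/b = 0.211/0.687 = 0.307 m²/s; V₁ = q/y₁ = 4.99 m/s. Fr₁ = V₁/√(g·y₁) = 6.43.
Sequent-depth ratio: y₂/y₁ = ½[√(1 + 8Fr₁²) − 1] = ½[√331.7 − 1] = 8.61.
y₂ = 8.61 × 0.0615 = 0.529 m.
Head loss: ΔE = (y₂ − y₁)³/(4y₁y₂) = (0.529 − 0.0615)³/(4×0.0615×0.529) = 0.102/0.130 = 0.786 m.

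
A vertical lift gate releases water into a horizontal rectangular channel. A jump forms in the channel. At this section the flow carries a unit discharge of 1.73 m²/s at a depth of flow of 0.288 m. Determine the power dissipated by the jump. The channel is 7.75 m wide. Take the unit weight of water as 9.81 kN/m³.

V₁ = q/y₁ = 1.73/0.288 = 6.01 m/s. Fr₁ = V₁/√(g·y₁) = 6.01/√(9.81×0.288) = 3.57.
Bélanger equation: y₂/y₁ = ½[√(1 + 8Fr₁²) − 1] = ½[√103.2 − 1] = 4.58.
y₂ = 4.58 × 0.288 = 1.32 m.
Head loss: ΔE = (y₂ − y₁)³/(4y₁y₂) = (1.32 − 0.288)³/(4×0.288×1.32) = 1.09/1.52 = 0.721 m.
Q = q·b = 1.73 × 7.75 = 13.4 m³/s. P = γ·Q·ΔE = 9.81 × 13.4 × 0.721 = 94.8 kW.

P = 94.8 kW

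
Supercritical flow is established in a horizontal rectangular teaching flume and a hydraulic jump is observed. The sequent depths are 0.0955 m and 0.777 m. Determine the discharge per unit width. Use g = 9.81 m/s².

q = 0.564 m²/s

For a rectangular channel the momentum equation gives q² = ½·g·y₁·y₂·(y₁ + y₂) = ½×9.81×0.0955×0.777×0.873 = 0.318.
q = √0.318 = 0.564 m²/s.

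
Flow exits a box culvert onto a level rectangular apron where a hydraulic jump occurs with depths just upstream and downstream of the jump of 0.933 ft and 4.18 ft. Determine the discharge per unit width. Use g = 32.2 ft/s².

q = 17.9 ft²/s

For a rectangular channel the momentum equation gives q² = ½·g·y₁·y₂·(y₁ + y₂) = ½×32.2×0.933×4.18×5.11 = 321.
q = √321 = 17.9 ft²/s.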